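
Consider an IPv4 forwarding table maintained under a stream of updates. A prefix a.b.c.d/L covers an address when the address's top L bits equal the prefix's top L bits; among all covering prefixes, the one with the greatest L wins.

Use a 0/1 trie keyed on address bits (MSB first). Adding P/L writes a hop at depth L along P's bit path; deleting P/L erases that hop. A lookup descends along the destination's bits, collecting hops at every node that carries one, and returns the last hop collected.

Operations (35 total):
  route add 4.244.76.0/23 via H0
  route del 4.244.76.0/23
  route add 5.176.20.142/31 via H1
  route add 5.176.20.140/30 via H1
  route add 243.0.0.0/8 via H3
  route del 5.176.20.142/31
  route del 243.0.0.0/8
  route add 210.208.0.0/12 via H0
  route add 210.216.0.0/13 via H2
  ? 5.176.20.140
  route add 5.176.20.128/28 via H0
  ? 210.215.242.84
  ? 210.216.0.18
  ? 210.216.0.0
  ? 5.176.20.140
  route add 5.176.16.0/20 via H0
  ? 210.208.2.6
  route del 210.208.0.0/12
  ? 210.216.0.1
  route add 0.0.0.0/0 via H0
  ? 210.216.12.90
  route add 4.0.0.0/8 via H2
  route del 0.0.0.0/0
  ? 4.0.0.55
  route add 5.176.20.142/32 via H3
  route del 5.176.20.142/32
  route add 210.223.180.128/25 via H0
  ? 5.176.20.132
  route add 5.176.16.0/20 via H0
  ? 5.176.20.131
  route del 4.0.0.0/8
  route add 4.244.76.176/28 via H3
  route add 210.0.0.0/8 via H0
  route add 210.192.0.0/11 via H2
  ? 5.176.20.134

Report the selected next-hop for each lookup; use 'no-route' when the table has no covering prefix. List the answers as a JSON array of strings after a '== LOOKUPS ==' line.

Apply in order:
  + 4.244.76.0/23 (H0) depth=23
  - 4.244.76.0/23 clear@23
  + 5.176.20.142/31 (H1) depth=31
  + 5.176.20.140/30 (H1) depth=30
  + 243.0.0.0/8 (H3) depth=8
  - 5.176.20.142/31 clear@31
  - 243.0.0.0/8 clear@8
  + 210.208.0.0/12 (H0) depth=12
  + 210.216.0.0/13 (H2) depth=13
  lookup 5.176.20.140: bits 000001011011000000010100100011 walk d0:-→d1:-→d2:-→d3:-→d4:-→d5:-→d6:-→d7:-→d8:-→d9:-→d10:-→d11:-→d12:-→d13:-→d14:-→d15:-→d16:-→d17:-→d18:-→d19:-→d20:-→d21:-→d22:-→d23:-→d24:-→d25:-→d26:-→d27:-→d28:-→d29:-→d30:H1 -> H1
  + 5.176.20.128/28 (H0) depth=28
  lookup 210.215.242.84: bits 110100101101 walk d0:-→d1:-→d2:-→d3:-→d4:-→d5:-→d6:-→d7:-→d8:-→d9:-→d10:-→d11:-→d12:H0 -> H0
  lookup 210.216.0.18: bits 1101001011011 walk d0:-→d1:-→d2:-→d3:-→d4:-→d5:-→d6:-→d7:-→d8:-→d9:-→d10:-→d11:-→d12:H0→d13:H2 -> H2
  lookup 210.216.0.0: bits 1101001011011 walk d0:-→d1:-→d2:-→d3:-→d4:-→d5:-→d6:-→d7:-→d8:-→d9:-→d10:-→d11:-→d12:H0→d13:H2 -> H2
  lookup 5.176.20.140: bits 000001011011000000010100100011 walk d0:-→d1:-→d2:-→d3:-→d4:-→d5:-→d6:-→d7:-→d8:-→d9:-→d10:-→d11:-→d12:-→d13:-→d14:-→d15:-→d16:-→d17:-→d18:-→d19:-→d20:-→d21:-→d22:-→d23:-→d24:-→d25:-→d26:-→d27:-→d28:H0→d29:-→d30:H1 -> H1
  + 5.176.16.0/20 (H0) depth=20
  lookup 210.208.2.6: bits 110100101101 walk d0:-→d1:-→d2:-→d3:-→d4:-→d5:-→d6:-→d7:-→d8:-→d9:-→d10:-→d11:-→d12:H0 -> H0
  - 210.208.0.0/12 clear@12
  lookup 210.216.0.1: bits 1101001011011 walk d0:-→d1:-→d2:-→d3:-→d4:-→d5:-→d6:-→d7:-→d8:-→d9:-→d10:-→d11:-→d12:-→d13:H2 -> H2
  + 0.0.0.0/0 (H0) depth=0
  lookup 210.216.12.90: bits 1101001011011 walk d0:H0→d1:-→d2:-→d3:-→d4:-→d5:-→d6:-→d7:-→d8:-→d9:-→d10:-→d11:-→d12:-→d13:H2 -> H2
  + 4.0.0.0/8 (H2) depth=8
  - 0.0.0.0/0 clear@0
  lookup 4.0.0.55: bits 00000100 walk d0:-→d1:-→d2:-→d3:-→d4:-→d5:-→d6:-→d7:-→d8:H2 -> H2
  + 5.176.20.142/32 (H3) depth=32
  - 5.176.20.142/32 clear@32
  + 210.223.180.128/25 (H0) depth=25
  lookup 5.176.20.132: bits 0000010110110000000101001000 walk d0:-→d1:-→d2:-→d3:-→d4:-→d5:-→d6:-→d7:-→d8:-→d9:-→d10:-→d11:-→d12:-→d13:-→d14:-→d15:-→d16:-→d17:-→d18:-→d19:-→d20:H0→d21:-→d22:-→d23:-→d24:-→d25:-→d26:-→d27:-→d28:H0 -> H0
  + 5.176.16.0/20 (H0) depth=20
  lookup 5.176.20.131: bits 0000010110110000000101001000 walk d0:-→d1:-→d2:-→d3:-→d4:-→d5:-→d6:-→d7:-→d8:-→d9:-→d10:-→d11:-→d12:-→d13:-→d14:-→d15:-→d16:-→d17:-→d18:-→d19:-→d20:H0→d21:-→d22:-→d23:-→d24:-→d25:-→d26:-→d27:-→d28:H0 -> H0
  - 4.0.0.0/8 clear@8
  + 4.244.76.176/28 (H3) depth=28
  + 210.0.0.0/8 (H0) depth=8
  + 210.192.0.0/11 (H2) depth=11
  lookup 5.176.20.134: bits 0000010110110000000101001000 walk d0:-→d1:-→d2:-→d3:-→d4:-→d5:-→d6:-→d7:-→d8:-→d9:-→d10:-→d11:-→d12:-→d13:-→d14:-→d15:-→d16:-→d17:-→d18:-→d19:-→d20:H0→d21:-→d22:-→d23:-→d24:-→d25:-→d26:-→d27:-→d28:H0 -> H0

== LOOKUPS ==
["H1","H0","H2","H2","H1","H0","H2","H2","H2","H0","H0","H0"]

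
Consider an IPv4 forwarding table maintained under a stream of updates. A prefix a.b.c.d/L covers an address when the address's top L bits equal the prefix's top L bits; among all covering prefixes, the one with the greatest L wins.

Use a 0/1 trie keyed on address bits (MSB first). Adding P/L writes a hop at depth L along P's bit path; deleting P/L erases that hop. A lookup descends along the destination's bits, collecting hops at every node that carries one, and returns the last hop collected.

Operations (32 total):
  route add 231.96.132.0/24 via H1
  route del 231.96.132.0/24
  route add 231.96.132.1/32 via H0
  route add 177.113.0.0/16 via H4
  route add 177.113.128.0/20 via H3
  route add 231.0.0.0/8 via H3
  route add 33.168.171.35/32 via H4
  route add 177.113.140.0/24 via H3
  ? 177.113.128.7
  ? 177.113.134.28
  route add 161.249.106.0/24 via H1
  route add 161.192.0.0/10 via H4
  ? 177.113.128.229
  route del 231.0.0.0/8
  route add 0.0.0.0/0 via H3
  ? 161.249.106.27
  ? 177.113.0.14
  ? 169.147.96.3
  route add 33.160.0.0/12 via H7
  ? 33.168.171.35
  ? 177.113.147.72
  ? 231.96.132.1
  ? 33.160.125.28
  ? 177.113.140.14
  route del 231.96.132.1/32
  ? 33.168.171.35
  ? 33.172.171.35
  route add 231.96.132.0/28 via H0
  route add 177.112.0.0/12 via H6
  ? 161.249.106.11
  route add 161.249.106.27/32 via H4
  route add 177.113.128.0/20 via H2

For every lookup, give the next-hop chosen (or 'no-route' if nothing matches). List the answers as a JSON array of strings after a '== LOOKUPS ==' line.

Apply in order:
  + 231.96.132.0/24 (H1) depth=24
  del 231.96.132.0/24 (clear depth 24)
  + 231.96.132.1/32 (H0) depth=32
  + 177.113.0.0/16 (H4) depth=16
  + 177.113.128.0/20 (H3) depth=20
  + 231.0.0.0/8 (H3) depth=8
  + 33.168.171.35/32 (H4) depth=32
  + 177.113.140.0/24 (H3) depth=24
  ? 177.113.128.7  path d0:-→d1:-→d2:-→d3:-→d4:-→d5:-→d6:-→d7:-→d8:-→d9:-→d10:-→d11:-→d12:-→d13:-→d14:-→d15:-→d16:H4→d17:-→d18:-→d19:-→d20:H3  best=H3
  ? 177.113.134.28  path d0:-→d1:-→d2:-→d3:-→d4:-→d5:-→d6:-→d7:-→d8:-→d9:-→d10:-→d11:-→d12:-→d13:-→d14:-→d15:-→d16:H4→d17:-→d18:-→d19:-→d20:H3  best=H3
  + 161.249.106.0/24 (H1) depth=24
  + 161.192.0.0/10 (H4) depth=10
  ? 177.113.128.229  path d0:-→d1:-→d2:-→d3:-→d4:-→d5:-→d6:-→d7:-→d8:-→d9:-→d10:-→d11:-→d12:-→d13:-→d14:-→d15:-→d16:H4→d17:-→d18:-→d19:-→d20:H3  best=H3
  del 231.0.0.0/8 (clear depth 8)
  + 0.0.0.0/0 (H3) depth=0
  ? 161.249.106.27  path d0:H3→d1:-→d2:-→d3:-→d4:-→d5:-→d6:-→d7:-→d8:-→d9:-→d10:H4→d11:-→d12:-→d13:-→d14:-→d15:-→d16:-→d17:-→d18:-→d19:-→d20:-→d21:-→d22:-→d23:-→d24:H1  best=H1
  ? 177.113.0.14  path d0:H3→d1:-→d2:-→d3:-→d4:-→d5:-→d6:-→d7:-→d8:-→d9:-→d10:-→d11:-→d12:-→d13:-→d14:-→d15:-→d16:H4  best=H4
  ? 169.147.96.3  path d0:H3→d1:-→d2:-→d3:-→d4:-  best=H3
  + 33.160.0.0/12 (H7) depth=12
  ? 33.168.171.35  path d0:H3→d1:-→d2:-→d3:-→d4:-→d5:-→d6:-→d7:-→d8:-→d9:-→d10:-→d11:-→d12:H7→d13:-→d14:-→d15:-→d16:-→d17:-→d18:-→d19:-→d20:-→d21:-→d22:-→d23:-→d24:-→d25:-→d26:-→d27:-→d28:-→d29:-→d30:-→d31:-→d32:H4  best=H4
  ? 177.113.147.72  path d0:H3→d1:-→d2:-→d3:-→d4:-→d5:-→d6:-→d7:-→d8:-→d9:-→d10:-→d11:-→d12:-→d13:-→d14:-→d15:-→d16:H4→d17:-→d18:-→d19:-  best=H4
  ? 231.96.132.1  path d0:H3→d1:-→d2:-→d3:-→d4:-→d5:-→d6:-→d7:-→d8:-→d9:-→d10:-→d11:-→d12:-→d13:-→d14:-→d15:-→d16:-→d17:-→d18:-→d19:-→d20:-→d21:-→d22:-→d23:-→d24:-→d25:-→d26:-→d27:-→d28:-→d29:-→d30:-→d31:-→d32:H0  best=H0
  ? 33.160.125.28  path d0:H3→d1:-→d2:-→d3:-→d4:-→d5:-→d6:-→d7:-→d8:-→d9:-→d10:-→d11:-→d12:H7  best=H7
  ? 177.113.140.14  path d0:H3→d1:-→d2:-→d3:-→d4:-→d5:-→d6:-→d7:-→d8:-→d9:-→d10:-→d11:-→d12:-→d13:-→d14:-→d15:-→d16:H4→d17:-→d18:-→d19:-→d20:H3→d21:-→d22:-→d23:-→d24:H3  best=H3
  del 231.96.132.1/32 (clear depth 32)
  ? 33.168.171.35  path d0:H3→d1:-→d2:-→d3:-→d4:-→d5:-→d6:-→d7:-→d8:-→d9:-→d10:-→d11:-→d12:H7→d13:-→d14:-→d15:-→d16:-→d17:-→d18:-→d19:-→d20:-→d21:-→d22:-→d23:-→d24:-→d25:-→d26:-→d27:-→d28:-→d29:-→d30:-→d31:-→d32:H4  best=H4
  ? 33.172.171.35  path d0:H3→d1:-→d2:-→d3:-→d4:-→d5:-→d6:-→d7:-→d8:-→d9:-→d10:-→d11:-→d12:H7→d13:-  best=H7
  + 231.96.132.0/28 (H0) depth=28
  + 177.112.0.0/12 (H6) depth=12
  ? 161.249.106.11  path d0:H3→d1:-→d2:-→d3:-→d4:-→d5:-→d6:-→d7:-→d8:-→d9:-→d10:H4→d11:-→d12:-→d13:-→d14:-→d15:-→d16:-→d17:-→d18:-→d19:-→d20:-→d21:-→d22:-→d23:-→d24:H1  best=H1
  + 161.249.106.27/32 (H4) depth=32
  + 177.113.128.0/20 (H2) depth=20

== LOOKUPS ==
["H3","H3","H3","H1","H4","H3","H4","H4","H0","H7","H3","H4","H7","H1"]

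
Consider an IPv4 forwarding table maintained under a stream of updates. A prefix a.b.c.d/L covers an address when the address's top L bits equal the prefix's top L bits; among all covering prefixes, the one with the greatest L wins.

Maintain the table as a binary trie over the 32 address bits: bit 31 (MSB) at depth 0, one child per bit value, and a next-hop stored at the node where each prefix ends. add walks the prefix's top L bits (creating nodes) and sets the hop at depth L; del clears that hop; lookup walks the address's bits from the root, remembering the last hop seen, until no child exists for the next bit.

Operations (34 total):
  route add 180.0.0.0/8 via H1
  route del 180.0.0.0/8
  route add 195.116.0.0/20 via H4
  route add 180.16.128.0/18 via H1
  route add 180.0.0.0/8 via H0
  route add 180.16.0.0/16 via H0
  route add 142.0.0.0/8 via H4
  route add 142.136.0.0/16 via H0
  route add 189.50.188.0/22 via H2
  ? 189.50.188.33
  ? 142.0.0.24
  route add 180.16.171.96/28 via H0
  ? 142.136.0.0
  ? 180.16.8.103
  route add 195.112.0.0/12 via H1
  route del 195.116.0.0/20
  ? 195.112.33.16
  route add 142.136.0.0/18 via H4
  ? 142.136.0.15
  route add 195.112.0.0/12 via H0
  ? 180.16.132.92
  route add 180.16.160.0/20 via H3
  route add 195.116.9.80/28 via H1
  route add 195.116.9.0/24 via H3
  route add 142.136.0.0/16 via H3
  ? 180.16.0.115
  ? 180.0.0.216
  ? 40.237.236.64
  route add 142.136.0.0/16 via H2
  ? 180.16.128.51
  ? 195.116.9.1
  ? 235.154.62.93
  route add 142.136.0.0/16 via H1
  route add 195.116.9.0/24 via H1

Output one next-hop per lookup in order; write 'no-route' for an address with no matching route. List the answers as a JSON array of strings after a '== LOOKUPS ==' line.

Trace:
  add 180.0.0.0/8 -> H1 at depth 8
  del 180.0.0.0/8 (clear depth 8)
  add 195.116.0.0/20 -> H4 at depth 20
  add 180.16.128.0/18 -> H1 at depth 18
  add 180.0.0.0/8 -> H0 at depth 8
  add 180.16.0.0/16 -> H0 at depth 16
  add 142.0.0.0/8 -> H4 at depth 8
  add 142.136.0.0/16 -> H0 at depth 16
  add 189.50.188.0/22 -> H2 at depth 22
  lookup 189.50.188.33: bits 1011110100110010101111 walk d0:-→d1:-→d2:-→d3:-→d4:-→d5:-→d6:-→d7:-→d8:-→d9:-→d10:-→d11:-→d12:-→d13:-→d14:-→d15:-→d16:-→d17:-→d18:-→d19:-→d20:-→d21:-→d22:H2 -> H2
  lookup 142.0.0.24: bits 10001110 walk d0:-→d1:-→d2:-→d3:-→d4:-→d5:-→d6:-→d7:-→d8:H4 -> H4
  add 180.16.171.96/28 -> H0 at depth 28
  lookup 142.136.0.0: bits 1000111010001000 walk d0:-→d1:-→d2:-→d3:-→d4:-→d5:-→d6:-→d7:-→d8:H4→d9:-→d10:-→d11:-→d12:-→d13:-→d14:-→d15:-→d16:H0 -> H0
  lookup 180.16.8.103: bits 1011010000010000 walk d0:-→d1:-→d2:-→d3:-→d4:-→d5:-→d6:-→d7:-→d8:H0→d9:-→d10:-→d11:-→d12:-→d13:-→d14:-→d15:-→d16:H0 -> H0
  add 195.112.0.0/12 -> H1 at depth 12
  del 195.116.0.0/20 (clear depth 20)
  lookup 195.112.33.16: bits 1100001101110 walk d0:-→d1:-→d2:-→d3:-→d4:-→d5:-→d6:-→d7:-→d8:-→d9:-→d10:-→d11:-→d12:H1→d13:- -> H1
  add 142.136.0.0/18 -> H4 at depth 18
  lookup 142.136.0.15: bits 100011101000100000 walk d0:-→d1:-→d2:-→d3:-→d4:-→d5:-→d6:-→d7:-→d8:H4→d9:-→d10:-→d11:-→d12:-→d13:-→d14:-→d15:-→d16:H0→d17:-→d18:H4 -> H4
  add 195.112.0.0/12 -> H0 at depth 12
  lookup 180.16.132.92: bits 101101000001000010 walk d0:-→d1:-→d2:-→d3:-→d4:-→d5:-→d6:-→d7:-→d8:H0→d9:-→d10:-→d11:-→d12:-→d13:-→d14:-→d15:-→d16:H0→d17:-→d18:H1 -> H1
  add 180.16.160.0/20 -> H3 at depth 20
  add 195.116.9.80/28 -> H1 at depth 28
  add 195.116.9.0/24 -> H3 at depth 24
  add 142.136.0.0/16 -> H3 at depth 16
  lookup 180.16.0.115: bits 1011010000010000 walk d0:-→d1:-→d2:-→d3:-→d4:-→d5:-→d6:-→d7:-→d8:H0→d9:-→d10:-→d11:-→d12:-→d13:-→d14:-→d15:-→d16:H0 -> H0
  lookup 180.0.0.216: bits 10110100000 walk d0:-→d1:-→d2:-→d3:-→d4:-→d5:-→d6:-→d7:-→d8:H0→d9:-→d10:-→d11:- -> H0
  lookup 40.237.236.64: bits ε walk d0:- -> no-route
  add 142.136.0.0/16 -> H2 at depth 16
  lookup 180.16.128.51: bits 101101000001000010 walk d0:-→d1:-→d2:-→d3:-→d4:-→d5:-→d6:-→d7:-→d8:H0→d9:-→d10:-→d11:-→d12:-→d13:-→d14:-→d15:-→d16:H0→d17:-→d18:H1 -> H1
  lookup 195.116.9.1: bits 1100001101110100000010010 walk d0:-→d1:-→d2:-→d3:-→d4:-→d5:-→d6:-→d7:-→d8:-→d9:-→d10:-→d11:-→d12:H0→d13:-→d14:-→d15:-→d16:-→d17:-→d18:-→d19:-→d20:-→d21:-→d22:-→d23:-→d24:H3→d25:- -> H3
  lookup 235.154.62.93: bits 11 walk d0:-→d1:-→d2:- -> no-route
  add 142.136.0.0/16 -> H1 at depth 16
  add 195.116.9.0/24 -> H1 at depth 24

== LOOKUPS ==
["H2","H4","H0","H0","H1","H4","H1","H0","H0","no-route","H1","H3","no-route"]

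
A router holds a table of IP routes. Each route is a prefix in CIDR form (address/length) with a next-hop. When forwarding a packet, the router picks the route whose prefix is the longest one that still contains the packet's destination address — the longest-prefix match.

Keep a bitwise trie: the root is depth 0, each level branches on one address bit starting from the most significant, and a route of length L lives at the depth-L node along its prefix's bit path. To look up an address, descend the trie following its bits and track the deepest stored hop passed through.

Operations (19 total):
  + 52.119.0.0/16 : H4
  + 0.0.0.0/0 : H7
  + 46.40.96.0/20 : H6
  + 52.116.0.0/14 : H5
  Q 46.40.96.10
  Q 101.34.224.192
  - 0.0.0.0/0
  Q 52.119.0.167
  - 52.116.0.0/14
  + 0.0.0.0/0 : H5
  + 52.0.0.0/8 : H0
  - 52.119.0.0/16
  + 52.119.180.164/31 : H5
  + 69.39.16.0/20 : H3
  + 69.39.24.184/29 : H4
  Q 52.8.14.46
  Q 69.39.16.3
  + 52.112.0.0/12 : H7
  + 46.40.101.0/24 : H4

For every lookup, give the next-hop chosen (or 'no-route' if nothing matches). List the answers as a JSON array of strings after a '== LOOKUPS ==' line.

Apply in order:
  + 52.119.0.0/16 (H4) depth=16
  + 0.0.0.0/0 (H7) depth=0
  + 46.40.96.0/20 (H6) depth=20
  + 52.116.0.0/14 (H5) depth=14
  Q 46.40.96.10: descend 00101110001010000110 ; hops seen [H7,H6] ; pick H6
  Q 101.34.224.192: descend 0 ; hops seen [H7] ; pick H7
  del 0.0.0.0/0 (clear depth 0)
  Q 52.119.0.167: descend 0011010001110111 ; hops seen [H5,H4] ; pick H4
  del 52.116.0.0/14 (clear depth 14)
  + 0.0.0.0/0 (H5) depth=0
  + 52.0.0.0/8 (H0) depth=8
  del 52.119.0.0/16 (clear depth 16)
  + 52.119.180.164/31 (H5) depth=31
  + 69.39.16.0/20 (H3) depth=20
  + 69.39.24.184/29 (H4) depth=29
  Q 52.8.14.46: descend 001101000 ; hops seen [H5,H0] ; pick H0
  Q 69.39.16.3: descend 01000101001001110001 ; hops seen [H5,H3] ; pick H3
  + 52.112.0.0/12 (H7) depth=12
  + 46.40.101.0/24 (H4) depth=24

== LOOKUPS ==
["H6","H7","H4","H0","H3"]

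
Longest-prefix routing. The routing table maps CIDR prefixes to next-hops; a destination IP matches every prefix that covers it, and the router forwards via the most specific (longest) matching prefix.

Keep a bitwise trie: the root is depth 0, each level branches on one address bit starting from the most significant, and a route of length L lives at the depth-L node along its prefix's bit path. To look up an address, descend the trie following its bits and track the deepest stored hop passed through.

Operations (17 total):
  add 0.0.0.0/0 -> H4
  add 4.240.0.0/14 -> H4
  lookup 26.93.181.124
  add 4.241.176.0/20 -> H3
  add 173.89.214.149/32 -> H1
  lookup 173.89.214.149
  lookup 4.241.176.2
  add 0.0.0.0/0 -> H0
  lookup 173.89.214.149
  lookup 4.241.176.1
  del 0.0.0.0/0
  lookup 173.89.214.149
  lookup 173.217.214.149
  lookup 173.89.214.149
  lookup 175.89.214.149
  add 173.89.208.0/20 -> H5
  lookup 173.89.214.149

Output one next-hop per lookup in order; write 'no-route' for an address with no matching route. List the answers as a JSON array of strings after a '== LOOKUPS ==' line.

Process each operation:
  add 0.0.0.0/0 -> H4 at depth 0
  add 4.240.0.0/14 -> H4 at depth 14
  ? 26.93.181.124  path d0:H4→d1:-→d2:-→d3:-  best=H4
  add 4.241.176.0/20 -> H3 at depth 20
  add 173.89.214.149/32 -> H1 at depth 32
  ? 173.89.214.149  path d0:H4→d1:-→d2:-→d3:-→d4:-→d5:-→d6:-→d7:-→d8:-→d9:-→d10:-→d11:-→d12:-→d13:-→d14:-→d15:-→d16:-→d17:-→d18:-→d19:-→d20:-→d21:-→d22:-→d23:-→d24:-→d25:-→d26:-→d27:-→d28:-→d29:-→d30:-→d31:-→d32:H1  best=H1
  ? 4.241.176.2  path d0:H4→d1:-→d2:-→d3:-→d4:-→d5:-→d6:-→d7:-→d8:-→d9:-→d10:-→d11:-→d12:-→d13:-→d14:H4→d15:-→d16:-→d17:-→d18:-→d19:-→d20:H3  best=H3
  add 0.0.0.0/0 -> H0 at depth 0
  ? 173.89.214.149  path d0:H0→d1:-→d2:-→d3:-→d4:-→d5:-→d6:-→d7:-→d8:-→d9:-→d10:-→d11:-→d12:-→d13:-→d14:-→d15:-→d16:-→d17:-→d18:-→d19:-→d20:-→d21:-→d22:-→d23:-→d24:-→d25:-→d26:-→d27:-→d28:-→d29:-→d30:-→d31:-→d32:H1  best=H1
  ? 4.241.176.1  path d0:H0→d1:-→d2:-→d3:-→d4:-→d5:-→d6:-→d7:-→d8:-→d9:-→d10:-→d11:-→d12:-→d13:-→d14:H4→d15:-→d16:-→d17:-→d18:-→d19:-→d20:H3  best=H3
  - 0.0.0.0/0 clear@0
  ? 173.89.214.149  path d0:-→d1:-→d2:-→d3:-→d4:-→d5:-→d6:-→d7:-→d8:-→d9:-→d10:-→d11:-→d12:-→d13:-→d14:-→d15:-→d16:-→d17:-→d18:-→d19:-→d20:-→d21:-→d22:-→d23:-→d24:-→d25:-→d26:-→d27:-→d28:-→d29:-→d30:-→d31:-→d32:H1  best=H1
  ? 173.217.214.149  path d0:-→d1:-→d2:-→d3:-→d4:-→d5:-→d6:-→d7:-→d8:-  best=no-route
  ? 173.89.214.149  path d0:-→d1:-→d2:-→d3:-→d4:-→d5:-→d6:-→d7:-→d8:-→d9:-→d10:-→d11:-→d12:-→d13:-→d14:-→d15:-→d16:-→d17:-→d18:-→d19:-→d20:-→d21:-→d22:-→d23:-→d24:-→d25:-→d26:-→d27:-→d28:-→d29:-→d30:-→d31:-→d32:H1  best=H1
  ? 175.89.214.149  path d0:-→d1:-→d2:-→d3:-→d4:-→d5:-→d6:-  best=no-route
  add 173.89.208.0/20 -> H5 at depth 20
  ? 173.89.214.149  path d0:-→d1:-→d2:-→d3:-→d4:-→d5:-→d6:-→d7:-→d8:-→d9:-→d10:-→d11:-→d12:-→d13:-→d14:-→d15:-→d16:-→d17:-→d18:-→d19:-→d20:H5→d21:-→d22:-→d23:-→d24:-→d25:-→d26:-→d27:-→d28:-→d29:-→d30:-→d31:-→d32:H1  best=H1

== LOOKUPS ==
["H4","H1","H3","H1","H3","H1","no-route","H1","no-route","H1"]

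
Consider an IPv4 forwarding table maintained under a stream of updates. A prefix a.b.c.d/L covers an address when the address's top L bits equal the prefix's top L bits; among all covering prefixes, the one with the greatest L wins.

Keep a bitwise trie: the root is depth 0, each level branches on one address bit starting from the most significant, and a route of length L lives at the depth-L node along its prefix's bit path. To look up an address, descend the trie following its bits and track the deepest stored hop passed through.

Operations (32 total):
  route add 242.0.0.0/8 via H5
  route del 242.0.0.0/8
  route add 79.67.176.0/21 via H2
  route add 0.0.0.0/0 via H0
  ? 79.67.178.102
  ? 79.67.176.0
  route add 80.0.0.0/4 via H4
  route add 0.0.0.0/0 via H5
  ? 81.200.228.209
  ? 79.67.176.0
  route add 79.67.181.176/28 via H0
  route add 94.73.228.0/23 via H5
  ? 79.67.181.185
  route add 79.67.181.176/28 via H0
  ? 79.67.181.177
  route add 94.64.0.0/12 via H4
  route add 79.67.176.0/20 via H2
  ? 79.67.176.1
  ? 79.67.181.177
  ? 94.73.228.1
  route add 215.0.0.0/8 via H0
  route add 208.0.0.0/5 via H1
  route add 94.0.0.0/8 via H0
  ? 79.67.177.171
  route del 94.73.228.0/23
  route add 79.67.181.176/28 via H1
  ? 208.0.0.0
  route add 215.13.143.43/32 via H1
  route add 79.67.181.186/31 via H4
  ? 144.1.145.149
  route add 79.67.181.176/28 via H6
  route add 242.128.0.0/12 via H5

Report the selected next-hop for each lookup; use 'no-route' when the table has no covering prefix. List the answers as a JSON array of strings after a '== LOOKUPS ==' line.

Apply in order:
  add 242.0.0.0/8 -> H5 at depth 8
  del 242.0.0.0/8 (clear depth 8)
  add 79.67.176.0/21 -> H2 at depth 21
  add 0.0.0.0/0 -> H0 at depth 0
  lookup 79.67.178.102: bits 010011110100001110110 walk d0:H0→d1:-→d2:-→d3:-→d4:-→d5:-→d6:-→d7:-→d8:-→d9:-→d10:-→d11:-→d12:-→d13:-→d14:-→d15:-→d16:-→d17:-→d18:-→d19:-→d20:-→d21:H2 -> H2
  lookup 79.67.176.0: bits 010011110100001110110 walk d0:H0→d1:-→d2:-→d3:-→d4:-→d5:-→d6:-→d7:-→d8:-→d9:-→d10:-→d11:-→d12:-→d13:-→d14:-→d15:-→d16:-→d17:-→d18:-→d19:-→d20:-→d21:H2 -> H2
  add 80.0.0.0/4 -> H4 at depth 4
  add 0.0.0.0/0 -> H5 at depth 0
  lookup 81.200.228.209: bits 0101 walk d0:H5→d1:-→d2:-→d3:-→d4:H4 -> H4
  lookup 79.67.176.0: bits 010011110100001110110 walk d0:H5→d1:-→d2:-→d3:-→d4:-→d5:-→d6:-→d7:-→d8:-→d9:-→d10:-→d11:-→d12:-→d13:-→d14:-→d15:-→d16:-→d17:-→d18:-→d19:-→d20:-→d21:H2 -> H2
  add 79.67.181.176/28 -> H0 at depth 28
  add 94.73.228.0/23 -> H5 at depth 23
  lookup 79.67.181.185: bits 0100111101000011101101011011 walk d0:H5→d1:-→d2:-→d3:-→d4:-→d5:-→d6:-→d7:-→d8:-→d9:-→d10:-→d11:-→d12:-→d13:-→d14:-→d15:-→d16:-→d17:-→d18:-→d19:-→d20:-→d21:H2→d22:-→d23:-→d24:-→d25:-→d26:-→d27:-→d28:H0 -> H0
  add 79.67.181.176/28 -> H0 at depth 28
  lookup 79.67.181.177: bits 0100111101000011101101011011 walk d0:H5→d1:-→d2:-→d3:-→d4:-→d5:-→d6:-→d7:-→d8:-→d9:-→d10:-→d11:-→d12:-→d13:-→d14:-→d15:-→d16:-→d17:-→d18:-→d19:-→d20:-→d21:H2→d22:-→d23:-→d24:-→d25:-→d26:-→d27:-→d28:H0 -> H0
  add 94.64.0.0/12 -> H4 at depth 12
  add 79.67.176.0/20 -> H2 at depth 20
  lookup 79.67.176.1: bits 010011110100001110110 walk d0:H5→d1:-→d2:-→d3:-→d4:-→d5:-→d6:-→d7:-→d8:-→d9:-→d10:-→d11:-→d12:-→d13:-→d14:-→d15:-→d16:-→d17:-→d18:-→d19:-→d20:H2→d21:H2 -> H2
  lookup 79.67.181.177: bits 0100111101000011101101011011 walk d0:H5→d1:-→d2:-→d3:-→d4:-→d5:-→d6:-→d7:-→d8:-→d9:-→d10:-→d11:-→d12:-→d13:-→d14:-→d15:-→d16:-→d17:-→d18:-→d19:-→d20:H2→d21:H2→d22:-→d23:-→d24:-→d25:-→d26:-→d27:-→d28:H0 -> H0
  lookup 94.73.228.1: bits 01011110010010011110010 walk d0:H5→d1:-→d2:-→d3:-→d4:H4→d5:-→d6:-→d7:-→d8:-→d9:-→d10:-→d11:-→d12:H4→d13:-→d14:-→d15:-→d16:-→d17:-→d18:-→d19:-→d20:-→d21:-→d22:-→d23:H5 -> H5
  add 215.0.0.0/8 -> H0 at depth 8
  add 208.0.0.0/5 -> H1 at depth 5
  add 94.0.0.0/8 -> H0 at depth 8
  lookup 79.67.177.171: bits 010011110100001110110 walk d0:H5→d1:-→d2:-→d3:-→d4:-→d5:-→d6:-→d7:-→d8:-→d9:-→d10:-→d11:-→d12:-→d13:-→d14:-→d15:-→d16:-→d17:-→d18:-→d19:-→d20:H2→d21:H2 -> H2
  del 94.73.228.0/23 (clear depth 23)
  add 79.67.181.176/28 -> H1 at depth 28
  lookup 208.0.0.0: bits 11010 walk d0:H5→d1:-→d2:-→d3:-→d4:-→d5:H1 -> H1
  add 215.13.143.43/32 -> H1 at depth 32
  add 79.67.181.186/31 -> H4 at depth 31
  lookup 144.1.145.149: bits 1 walk d0:H5→d1:- -> H5
  add 79.67.181.176/28 -> H6 at depth 28
  add 242.128.0.0/12 -> H5 at depth 12

== LOOKUPS ==
["H2","H2","H4","H2","H0","H0","H2","H0","H5","H2","H1","H5"]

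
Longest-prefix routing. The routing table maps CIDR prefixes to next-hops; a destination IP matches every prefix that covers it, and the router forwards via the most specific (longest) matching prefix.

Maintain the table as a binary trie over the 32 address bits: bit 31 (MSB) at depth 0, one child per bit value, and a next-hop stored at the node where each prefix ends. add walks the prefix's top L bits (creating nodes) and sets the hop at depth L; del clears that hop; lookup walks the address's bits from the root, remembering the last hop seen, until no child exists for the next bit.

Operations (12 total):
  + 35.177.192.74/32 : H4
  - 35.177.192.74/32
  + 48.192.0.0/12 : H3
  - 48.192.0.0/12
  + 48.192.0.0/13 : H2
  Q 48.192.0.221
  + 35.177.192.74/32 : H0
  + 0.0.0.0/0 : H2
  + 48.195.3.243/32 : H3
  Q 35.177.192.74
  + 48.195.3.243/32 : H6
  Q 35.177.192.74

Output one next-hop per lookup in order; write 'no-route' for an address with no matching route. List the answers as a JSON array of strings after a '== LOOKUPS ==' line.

Process each operation:
  add 35.177.192.74/32 -> H4 at depth 32
  - 35.177.192.74/32 clear@32
  add 48.192.0.0/12 -> H3 at depth 12
  - 48.192.0.0/12 clear@12
  add 48.192.0.0/13 -> H2 at depth 13
  Q 48.192.0.221: descend 0011000011000 ; hops seen [H2] ; pick H2
  add 35.177.192.74/32 -> H0 at depth 32
  add 0.0.0.0/0 -> H2 at depth 0
  add 48.195.3.243/32 -> H3 at depth 32
  Q 35.177.192.74: descend 00100011101100011100000001001010 ; hops seen [H2,H0] ; pick H0
  add 48.195.3.243/32 -> H6 at depth 32
  Q 35.177.192.74: descend 00100011101100011100000001001010 ; hops seen [H2,H0] ; pick H0

== LOOKUPS ==
["H2","H0","H0"]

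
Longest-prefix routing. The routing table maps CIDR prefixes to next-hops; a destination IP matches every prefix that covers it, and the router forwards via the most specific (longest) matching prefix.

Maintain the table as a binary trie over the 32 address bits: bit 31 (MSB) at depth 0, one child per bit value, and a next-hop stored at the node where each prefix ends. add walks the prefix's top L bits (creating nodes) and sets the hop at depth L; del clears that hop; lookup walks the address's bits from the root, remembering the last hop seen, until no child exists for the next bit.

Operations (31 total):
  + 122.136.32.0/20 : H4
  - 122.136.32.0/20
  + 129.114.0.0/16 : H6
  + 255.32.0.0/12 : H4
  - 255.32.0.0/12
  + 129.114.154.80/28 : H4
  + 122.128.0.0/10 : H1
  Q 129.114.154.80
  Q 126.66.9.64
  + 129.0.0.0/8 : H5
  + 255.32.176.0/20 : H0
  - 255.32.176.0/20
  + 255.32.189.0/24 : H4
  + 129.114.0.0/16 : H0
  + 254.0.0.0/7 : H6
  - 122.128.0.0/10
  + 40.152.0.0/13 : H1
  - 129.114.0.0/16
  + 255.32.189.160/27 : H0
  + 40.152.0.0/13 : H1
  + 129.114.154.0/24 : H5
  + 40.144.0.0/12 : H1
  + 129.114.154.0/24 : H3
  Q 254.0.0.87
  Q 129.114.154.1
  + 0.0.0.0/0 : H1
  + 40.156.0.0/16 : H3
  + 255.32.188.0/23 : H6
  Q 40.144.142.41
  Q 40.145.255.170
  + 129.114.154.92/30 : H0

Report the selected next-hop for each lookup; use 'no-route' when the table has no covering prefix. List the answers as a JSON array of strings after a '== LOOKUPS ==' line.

Apply in order:
  + 122.136.32.0/20 (H4) depth=20
  - 122.136.32.0/20 clear@20
  + 129.114.0.0/16 (H6) depth=16
  + 255.32.0.0/12 (H4) depth=12
  - 255.32.0.0/12 clear@12
  + 129.114.154.80/28 (H4) depth=28
  + 122.128.0.0/10 (H1) depth=10
  lookup 129.114.154.80: bits 1000000101110010100110100101 walk d0:-→d1:-→d2:-→d3:-→d4:-→d5:-→d6:-→d7:-→d8:-→d9:-→d10:-→d11:-→d12:-→d13:-→d14:-→d15:-→d16:H6→d17:-→d18:-→d19:-→d20:-→d21:-→d22:-→d23:-→d24:-→d25:-→d26:-→d27:-→d28:H4 -> H4
  lookup 126.66.9.64: bits 01111 walk d0:-→d1:-→d2:-→d3:-→d4:-→d5:- -> no-route
  + 129.0.0.0/8 (H5) depth=8
  + 255.32.176.0/20 (H0) depth=20
  - 255.32.176.0/20 clear@20
  + 255.32.189.0/24 (H4) depth=24
  + 129.114.0.0/16 (H0) depth=16
  + 254.0.0.0/7 (H6) depth=7
  - 122.128.0.0/10 clear@10
  + 40.152.0.0/13 (H1) depth=13
  - 129.114.0.0/16 clear@16
  + 255.32.189.160/27 (H0) depth=27
  + 40.152.0.0/13 (H1) depth=13
  + 129.114.154.0/24 (H5) depth=24
  + 40.144.0.0/12 (H1) depth=12
  + 129.114.154.0/24 (H3) depth=24
  lookup 254.0.0.87: bits 1111111 walk d0:-→d1:-→d2:-→d3:-→d4:-→d5:-→d6:-→d7:H6 -> H6
  lookup 129.114.154.1: bits 1000000101110010100110100 walk d0:-→d1:-→d2:-→d3:-→d4:-→d5:-→d6:-→d7:-→d8:H5→d9:-→d10:-→d11:-→d12:-→d13:-→d14:-→d15:-→d16:-→d17:-→d18:-→d19:-→d20:-→d21:-→d22:-→d23:-→d24:H3→d25:- -> H3
  + 0.0.0.0/0 (H1) depth=0
  + 40.156.0.0/16 (H3) depth=16
  + 255.32.188.0/23 (H6) depth=23
  lookup 40.144.142.41: bits 001010001001 walk d0:H1→d1:-→d2:-→d3:-→d4:-→d5:-→d6:-→d7:-→d8:-→d9:-→d10:-→d11:-→d12:H1 -> H1
  lookup 40.145.255.170: bits 001010001001 walk d0:H1→d1:-→d2:-→d3:-→d4:-→d5:-→d6:-→d7:-→d8:-→d9:-→d10:-→d11:-→d12:H1 -> H1
  + 129.114.154.92/30 (H0) depth=30

== LOOKUPS ==
["H4","no-route","H6","H3","H1","H1"]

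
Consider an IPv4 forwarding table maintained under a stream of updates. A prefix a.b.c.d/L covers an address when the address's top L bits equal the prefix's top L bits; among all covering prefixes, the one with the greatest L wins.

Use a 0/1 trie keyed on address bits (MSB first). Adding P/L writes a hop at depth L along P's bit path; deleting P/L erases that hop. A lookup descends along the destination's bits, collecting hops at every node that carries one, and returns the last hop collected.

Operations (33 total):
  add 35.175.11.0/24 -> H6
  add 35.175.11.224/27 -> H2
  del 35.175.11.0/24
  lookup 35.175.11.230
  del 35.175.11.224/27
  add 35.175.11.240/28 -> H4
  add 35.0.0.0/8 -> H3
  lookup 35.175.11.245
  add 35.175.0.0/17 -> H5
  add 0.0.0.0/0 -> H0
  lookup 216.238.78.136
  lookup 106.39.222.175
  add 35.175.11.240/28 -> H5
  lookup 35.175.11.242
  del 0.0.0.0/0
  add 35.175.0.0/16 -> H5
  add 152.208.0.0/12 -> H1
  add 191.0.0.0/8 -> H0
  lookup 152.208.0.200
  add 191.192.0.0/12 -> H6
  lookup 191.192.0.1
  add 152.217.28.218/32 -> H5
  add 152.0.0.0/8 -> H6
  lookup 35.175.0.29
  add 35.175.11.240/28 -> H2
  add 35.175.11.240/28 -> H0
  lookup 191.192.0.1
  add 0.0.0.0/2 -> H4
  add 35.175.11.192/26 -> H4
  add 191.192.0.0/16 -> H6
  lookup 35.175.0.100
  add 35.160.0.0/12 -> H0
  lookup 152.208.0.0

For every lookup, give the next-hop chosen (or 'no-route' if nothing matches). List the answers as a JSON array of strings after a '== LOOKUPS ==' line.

Trace:
  add 35.175.11.0/24 -> H6 at depth 24
  add 35.175.11.224/27 -> H2 at depth 27
  del 35.175.11.0/24 (clear depth 24)
  Q 35.175.11.230: descend 001000111010111100001011111 ; hops seen [H2] ; pick H2
  del 35.175.11.224/27 (clear depth 27)
  add 35.175.11.240/28 -> H4 at depth 28
  add 35.0.0.0/8 -> H3 at depth 8
  Q 35.175.11.245: descend 0010001110101111000010111111 ; hops seen [H3,H4] ; pick H4
  add 35.175.0.0/17 -> H5 at depth 17
  add 0.0.0.0/0 -> H0 at depth 0
  Q 216.238.78.136: descend ε ; hops seen [H0] ; pick H0
  Q 106.39.222.175: descend 0 ; hops seen [H0] ; pick H0
  add 35.175.11.240/28 -> H5 at depth 28
  Q 35.175.11.242: descend 0010001110101111000010111111 ; hops seen [H0,H3,H5,H5] ; pick H5
  del 0.0.0.0/0 (clear depth 0)
  add 35.175.0.0/16 -> H5 at depth 16
  add 152.208.0.0/12 -> H1 at depth 12
  add 191.0.0.0/8 -> H0 at depth 8
  Q 152.208.0.200: descend 100110001101 ; hops seen [H1] ; pick H1
  add 191.192.0.0/12 -> H6 at depth 12
  Q 191.192.0.1: descend 101111111100 ; hops seen [H0,H6] ; pick H6
  add 152.217.28.218/32 -> H5 at depth 32
  add 152.0.0.0/8 -> H6 at depth 8
  Q 35.175.0.29: descend 00100011101011110000 ; hops seen [H3,H5,H5] ; pick H5
  add 35.175.11.240/28 -> H2 at depth 28
  add 35.175.11.240/28 -> H0 at depth 28
  Q 191.192.0.1: descend 101111111100 ; hops seen [H0,H6] ; pick H6
  add 0.0.0.0/2 -> H4 at depth 2
  add 35.175.11.192/26 -> H4 at depth 26
  add 191.192.0.0/16 -> H6 at depth 16
  Q 35.175.0.100: descend 00100011101011110000 ; hops seen [H4,H3,H5,H5] ; pick H5
  add 35.160.0.0/12 -> H0 at depth 12
  Q 152.208.0.0: descend 100110001101 ; hops seen [H6,H1] ; pick H1

== LOOKUPS ==
["H2","H4","H0","H0","H5","H1","H6","H5","H6","H5","H1"]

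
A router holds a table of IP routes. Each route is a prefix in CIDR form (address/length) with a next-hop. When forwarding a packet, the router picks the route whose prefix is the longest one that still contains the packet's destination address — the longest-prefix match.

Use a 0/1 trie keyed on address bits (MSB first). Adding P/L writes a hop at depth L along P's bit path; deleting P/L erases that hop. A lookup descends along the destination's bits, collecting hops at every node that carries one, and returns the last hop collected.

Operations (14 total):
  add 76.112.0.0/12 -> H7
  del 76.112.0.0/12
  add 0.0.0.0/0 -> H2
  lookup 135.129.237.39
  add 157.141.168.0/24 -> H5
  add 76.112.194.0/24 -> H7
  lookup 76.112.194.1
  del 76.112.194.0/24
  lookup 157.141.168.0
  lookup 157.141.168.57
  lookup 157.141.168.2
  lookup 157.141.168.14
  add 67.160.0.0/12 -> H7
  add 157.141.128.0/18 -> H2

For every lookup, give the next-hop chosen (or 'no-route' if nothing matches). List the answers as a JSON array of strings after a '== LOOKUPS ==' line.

Trace:
  + 76.112.0.0/12 (H7) depth=12
  del 76.112.0.0/12 (clear depth 12)
  + 0.0.0.0/0 (H2) depth=0
  ? 135.129.237.39  path d0:H2  best=H2
  + 157.141.168.0/24 (H5) depth=24
  + 76.112.194.0/24 (H7) depth=24
  ? 76.112.194.1  path d0:H2→d1:-→d2:-→d3:-→d4:-→d5:-→d6:-→d7:-→d8:-→d9:-→d10:-→d11:-→d12:-→d13:-→d14:-→d15:-→d16:-→d17:-→d18:-→d19:-→d20:-→d21:-→d22:-→d23:-→d24:H7  best=H7
  del 76.112.194.0/24 (clear depth 24)
  ? 157.141.168.0  path d0:H2→d1:-→d2:-→d3:-→d4:-→d5:-→d6:-→d7:-→d8:-→d9:-→d10:-→d11:-→d12:-→d13:-→d14:-→d15:-→d16:-→d17:-→d18:-→d19:-→d20:-→d21:-→d22:-→d23:-→d24:H5  best=H5
  ? 157.141.168.57  path d0:H2→d1:-→d2:-→d3:-→d4:-→d5:-→d6:-→d7:-→d8:-→d9:-→d10:-→d11:-→d12:-→d13:-→d14:-→d15:-→d16:-→d17:-→d18:-→d19:-→d20:-→d21:-→d22:-→d23:-→d24:H5  best=H5
  ? 157.141.168.2  path d0:H2→d1:-→d2:-→d3:-→d4:-→d5:-→d6:-→d7:-→d8:-→d9:-→d10:-→d11:-→d12:-→d13:-→d14:-→d15:-→d16:-→d17:-→d18:-→d19:-→d20:-→d21:-→d22:-→d23:-→d24:H5  best=H5
  ? 157.141.168.14  path d0:H2→d1:-→d2:-→d3:-→d4:-→d5:-→d6:-→d7:-→d8:-→d9:-→d10:-→d11:-→d12:-→d13:-→d14:-→d15:-→d16:-→d17:-→d18:-→d19:-→d20:-→d21:-→d22:-→d23:-→d24:H5  best=H5
  + 67.160.0.0/12 (H7) depth=12
  + 157.141.128.0/18 (H2) depth=18

== LOOKUPS ==
["H2","H7","H5","H5","H5","H5"]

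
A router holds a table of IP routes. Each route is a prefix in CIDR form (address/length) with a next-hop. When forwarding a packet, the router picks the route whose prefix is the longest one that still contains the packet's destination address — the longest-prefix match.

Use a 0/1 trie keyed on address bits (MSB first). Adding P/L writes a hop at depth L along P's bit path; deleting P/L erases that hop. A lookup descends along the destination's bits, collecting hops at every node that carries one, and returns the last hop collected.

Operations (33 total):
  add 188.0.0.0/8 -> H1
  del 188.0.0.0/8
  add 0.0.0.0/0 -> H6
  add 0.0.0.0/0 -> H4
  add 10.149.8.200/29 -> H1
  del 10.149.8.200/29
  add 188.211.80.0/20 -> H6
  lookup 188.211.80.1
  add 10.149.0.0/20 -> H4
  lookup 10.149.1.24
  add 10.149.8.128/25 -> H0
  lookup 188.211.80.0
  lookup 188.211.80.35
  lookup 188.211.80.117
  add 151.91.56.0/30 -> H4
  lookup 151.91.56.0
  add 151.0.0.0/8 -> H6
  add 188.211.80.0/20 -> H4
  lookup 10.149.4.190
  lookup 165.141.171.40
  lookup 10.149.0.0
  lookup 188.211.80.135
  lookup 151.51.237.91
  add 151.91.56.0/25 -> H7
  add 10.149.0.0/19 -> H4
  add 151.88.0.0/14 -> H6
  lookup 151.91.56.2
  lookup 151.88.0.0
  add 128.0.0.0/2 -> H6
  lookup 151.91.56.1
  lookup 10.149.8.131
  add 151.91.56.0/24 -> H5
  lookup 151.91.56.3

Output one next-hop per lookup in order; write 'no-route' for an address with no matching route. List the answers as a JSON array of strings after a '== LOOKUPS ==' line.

Apply in order:
  add 188.0.0.0/8 -> H1 at depth 8
  del 188.0.0.0/8 (clear depth 8)
  add 0.0.0.0/0 -> H6 at depth 0
  add 0.0.0.0/0 -> H4 at depth 0
  add 10.149.8.200/29 -> H1 at depth 29
  del 10.149.8.200/29 (clear depth 29)
  add 188.211.80.0/20 -> H6 at depth 20
  ? 188.211.80.1  path d0:H4→d1:-→d2:-→d3:-→d4:-→d5:-→d6:-→d7:-→d8:-→d9:-→d10:-→d11:-→d12:-→d13:-→d14:-→d15:-→d16:-→d17:-→d18:-→d19:-→d20:H6  best=H6
  add 10.149.0.0/20 -> H4 at depth 20
  ? 10.149.1.24  path d0:H4→d1:-→d2:-→d3:-→d4:-→d5:-→d6:-→d7:-→d8:-→d9:-→d10:-→d11:-→d12:-→d13:-→d14:-→d15:-→d16:-→d17:-→d18:-→d19:-→d20:H4  best=H4
  add 10.149.8.128/25 -> H0 at depth 25
  ? 188.211.80.0  path d0:H4→d1:-→d2:-→d3:-→d4:-→d5:-→d6:-→d7:-→d8:-→d9:-→d10:-→d11:-→d12:-→d13:-→d14:-→d15:-→d16:-→d17:-→d18:-→d19:-→d20:H6  best=H6
  ? 188.211.80.35  path d0:H4→d1:-→d2:-→d3:-→d4:-→d5:-→d6:-→d7:-→d8:-→d9:-→d10:-→d11:-→d12:-→d13:-→d14:-→d15:-→d16:-→d17:-→d18:-→d19:-→d20:H6  best=H6
  ? 188.211.80.117  path d0:H4→d1:-→d2:-→d3:-→d4:-→d5:-→d6:-→d7:-→d8:-→d9:-→d10:-→d11:-→d12:-→d13:-→d14:-→d15:-→d16:-→d17:-→d18:-→d19:-→d20:H6  best=H6
  add 151.91.56.0/30 -> H4 at depth 30
  ? 151.91.56.0  path d0:H4→d1:-→d2:-→d3:-→d4:-→d5:-→d6:-→d7:-→d8:-→d9:-→d10:-→d11:-→d12:-→d13:-→d14:-→d15:-→d16:-→d17:-→d18:-→d19:-→d20:-→d21:-→d22:-→d23:-→d24:-→d25:-→d26:-→d27:-→d28:-→d29:-→d30:H4  best=H4
  add 151.0.0.0/8 -> H6 at depth 8
  add 188.211.80.0/20 -> H4 at depth 20
  ? 10.149.4.190  path d0:H4→d1:-→d2:-→d3:-→d4:-→d5:-→d6:-→d7:-→d8:-→d9:-→d10:-→d11:-→d12:-→d13:-→d14:-→d15:-→d16:-→d17:-→d18:-→d19:-→d20:H4  best=H4
  ? 165.141.171.40  path d0:H4→d1:-→d2:-→d3:-  best=H4
  ? 10.149.0.0  path d0:H4→d1:-→d2:-→d3:-→d4:-→d5:-→d6:-→d7:-→d8:-→d9:-→d10:-→d11:-→d12:-→d13:-→d14:-→d15:-→d16:-→d17:-→d18:-→d19:-→d20:H4  best=H4
  ? 188.211.80.135  path d0:H4→d1:-→d2:-→d3:-→d4:-→d5:-→d6:-→d7:-→d8:-→d9:-→d10:-→d11:-→d12:-→d13:-→d14:-→d15:-→d16:-→d17:-→d18:-→d19:-→d20:H4  best=H4
  ? 151.51.237.91  path d0:H4→d1:-→d2:-→d3:-→d4:-→d5:-→d6:-→d7:-→d8:H6→d9:-  best=H6
  add 151.91.56.0/25 -> H7 at depth 25
  add 10.149.0.0/19 -> H4 at depth 19
  add 151.88.0.0/14 -> H6 at depth 14
  ? 151.91.56.2  path d0:H4→d1:-→d2:-→d3:-→d4:-→d5:-→d6:-→d7:-→d8:H6→d9:-→d10:-→d11:-→d12:-→d13:-→d14:H6→d15:-→d16:-→d17:-→d18:-→d19:-→d20:-→d21:-→d22:-→d23:-→d24:-→d25:H7→d26:-→d27:-→d28:-→d29:-→d30:H4  best=H4
  ? 151.88.0.0  path d0:H4→d1:-→d2:-→d3:-→d4:-→d5:-→d6:-→d7:-→d8:H6→d9:-→d10:-→d11:-→d12:-→d13:-→d14:H6  best=H6
  add 128.0.0.0/2 -> H6 at depth 2
  ? 151.91.56.1  path d0:H4→d1:-→d2:H6→d3:-→d4:-→d5:-→d6:-→d7:-→d8:H6→d9:-→d10:-→d11:-→d12:-→d13:-→d14:H6→d15:-→d16:-→d17:-→d18:-→d19:-→d20:-→d21:-→d22:-→d23:-→d24:-→d25:H7→d26:-→d27:-→d28:-→d29:-→d30:H4  best=H4
  ? 10.149.8.131  path d0:H4→d1:-→d2:-→d3:-→d4:-→d5:-→d6:-→d7:-→d8:-→d9:-→d10:-→d11:-→d12:-→d13:-→d14:-→d15:-→d16:-→d17:-→d18:-→d19:H4→d20:H4→d21:-→d22:-→d23:-→d24:-→d25:H0  best=H0
  add 151.91.56.0/24 -> H5 at depth 24
  ? 151.91.56.3  path d0:H4→d1:-→d2:H6→d3:-→d4:-→d5:-→d6:-→d7:-→d8:H6→d9:-→d10:-→d11:-→d12:-→d13:-→d14:H6→d15:-→d16:-→d17:-→d18:-→d19:-→d20:-→d21:-→d22:-→d23:-→d24:H5→d25:H7→d26:-→d27:-→d28:-→d29:-→d30:H4  best=H4

== LOOKUPS ==
["H6","H4","H6","H6","H6","H4","H4","H4","H4","H4","H6","H4","H6","H4","H0","H4"]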